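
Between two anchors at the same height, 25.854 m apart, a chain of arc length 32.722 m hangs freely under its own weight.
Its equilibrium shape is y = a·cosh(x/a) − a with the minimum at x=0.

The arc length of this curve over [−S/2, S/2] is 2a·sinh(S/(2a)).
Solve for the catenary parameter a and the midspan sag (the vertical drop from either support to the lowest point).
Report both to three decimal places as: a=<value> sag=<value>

seed: a₀ = √(S³/(24(L−S))) = √(25.854³/(24·6.868)) = 10.239314
iter 1: u=1.262487  f(a)=+5.686e-01  f'(a)=-1.568e+00  a ← 10.239314 − (+5.686e-01/-1.568e+00) = 10.601959
iter 2: u=1.219303  f(a)=+3.160e-02  f'(a)=-1.398e+00  a ← 10.601959 − (+3.160e-02/-1.398e+00) = 10.624565
iter 3: u=1.216709  f(a)=+1.103e-04  f'(a)=-1.388e+00  a ← 10.624565 − (+1.103e-04/-1.388e+00) = 10.624644
iter 4: u=1.216700  f(a)=+1.356e-09  f'(a)=-1.388e+00  a ← 10.624644 − (+1.356e-09/-1.388e+00) = 10.624644
iter 5: u=1.216700  f(a)=+0.000e+00  f'(a)=-1.388e+00  a ← 10.624644 − (+0.000e+00/-1.388e+00) = 10.624644
converged: |Δa| < 1e-12 after 5 iterations
sag = a·(cosh(S/(2a)) − 1) = 10.624644·(cosh(1.216700) − 1) = 8.883441
T_max/T_min = cosh(S/(2a)) = 1.836117

a=10.625 sag=8.883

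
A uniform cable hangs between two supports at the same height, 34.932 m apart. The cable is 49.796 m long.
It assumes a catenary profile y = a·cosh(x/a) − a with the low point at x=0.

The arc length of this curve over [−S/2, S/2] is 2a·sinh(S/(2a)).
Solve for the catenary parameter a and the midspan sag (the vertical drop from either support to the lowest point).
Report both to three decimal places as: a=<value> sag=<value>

a=11.570 sag=15.885

seed: a₀ = √(S³/(24(L−S))) = √(34.932³/(24·14.864)) = 10.931046
iter 1: u=1.597834  f(a)=+2.017e+00  f'(a)=-3.480e+00  a ← 10.931046 − (+2.017e+00/-3.480e+00) = 11.510582
iter 2: u=1.517386  f(a)=+1.715e-01  f'(a)=-2.911e+00  a ← 11.510582 − (+1.715e-01/-2.911e+00) = 11.569490
iter 3: u=1.509660  f(a)=+1.495e-03  f'(a)=-2.861e+00  a ← 11.569490 − (+1.495e-03/-2.861e+00) = 11.570013
iter 4: u=1.509592  f(a)=+1.157e-07  f'(a)=-2.860e+00  a ← 11.570013 − (+1.157e-07/-2.860e+00) = 11.570013
iter 5: u=1.509592  f(a)=+0.000e+00  f'(a)=-2.860e+00  a ← 11.570013 − (+0.000e+00/-2.860e+00) = 11.570013
converged: |Δa| < 1e-12 after 5 iterations
sag = a·(cosh(S/(2a)) − 1) = 11.570013·(cosh(1.509592) − 1) = 15.884961
T_max/T_min = cosh(S/(2a)) = 2.372942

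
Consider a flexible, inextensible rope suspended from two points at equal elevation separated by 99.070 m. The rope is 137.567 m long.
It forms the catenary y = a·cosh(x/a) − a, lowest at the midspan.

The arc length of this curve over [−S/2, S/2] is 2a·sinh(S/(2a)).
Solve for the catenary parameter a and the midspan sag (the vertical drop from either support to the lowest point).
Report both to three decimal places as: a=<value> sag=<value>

a=34.185 sag=42.625

seed: a₀ = √(S³/(24(L−S))) = √(99.070³/(24·38.497)) = 32.440996
iter 1: u=1.526926  f(a)=+4.745e+00  f'(a)=-2.975e+00  a ← 32.440996 − (+4.745e+00/-2.975e+00) = 34.036103
iter 2: u=1.455366  f(a)=+3.724e-01  f'(a)=-2.525e+00  a ← 34.036103 − (+3.724e-01/-2.525e+00) = 34.183623
iter 3: u=1.449086  f(a)=+2.726e-03  f'(a)=-2.488e+00  a ← 34.183623 − (+2.726e-03/-2.488e+00) = 34.184719
iter 4: u=1.449039  f(a)=+1.484e-07  f'(a)=-2.487e+00  a ← 34.184719 − (+1.484e-07/-2.487e+00) = 34.184719
iter 5: u=1.449039  f(a)=+0.000e+00  f'(a)=-2.487e+00  a ← 34.184719 − (+0.000e+00/-2.487e+00) = 34.184719
converged: |Δa| < 1e-12 after 5 iterations
sag = a·(cosh(S/(2a)) − 1) = 34.184719·(cosh(1.449039) − 1) = 42.625208
T_max/T_min = cosh(S/(2a)) = 2.246908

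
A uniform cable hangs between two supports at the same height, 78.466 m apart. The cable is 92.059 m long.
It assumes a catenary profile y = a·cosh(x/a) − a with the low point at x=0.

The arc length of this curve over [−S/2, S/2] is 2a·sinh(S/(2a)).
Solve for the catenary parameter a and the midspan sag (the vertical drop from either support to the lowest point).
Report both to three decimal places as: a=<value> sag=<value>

seed: a₀ = √(S³/(24(L−S))) = √(78.466³/(24·13.593)) = 38.482120
iter 1: u=1.019512  f(a)=+7.242e-01  f'(a)=-7.827e-01  a ← 38.482120 − (+7.242e-01/-7.827e-01) = 39.407379
iter 2: u=0.995575  f(a)=+2.694e-02  f'(a)=-7.254e-01  a ← 39.407379 − (+2.694e-02/-7.254e-01) = 39.444518
iter 3: u=0.994638  f(a)=+4.048e-05  f'(a)=-7.232e-01  a ← 39.444518 − (+4.048e-05/-7.232e-01) = 39.444574
iter 4: u=0.994636  f(a)=+9.167e-11  f'(a)=-7.232e-01  a ← 39.444574 − (+9.167e-11/-7.232e-01) = 39.444574
iter 5: u=0.994636  f(a)=+0.000e+00  f'(a)=-7.232e-01  a ← 39.444574 − (+0.000e+00/-7.232e-01) = 39.444574
converged: |Δa| < 1e-12 after 5 iterations
sag = a·(cosh(S/(2a)) − 1) = 39.444574·(cosh(0.994636) − 1) = 21.173817
T_max/T_min = cosh(S/(2a)) = 1.536799

a=39.445 sag=21.174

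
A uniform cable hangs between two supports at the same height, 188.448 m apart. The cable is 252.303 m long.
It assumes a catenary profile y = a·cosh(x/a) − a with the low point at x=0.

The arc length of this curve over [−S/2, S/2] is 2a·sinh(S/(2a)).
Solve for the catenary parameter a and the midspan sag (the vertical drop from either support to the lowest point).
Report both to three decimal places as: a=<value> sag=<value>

seed: a₀ = √(S³/(24(L−S))) = √(188.448³/(24·63.855)) = 66.082159
iter 1: u=1.425861  f(a)=+6.814e+00  f'(a)=-2.355e+00  a ← 66.082159 − (+6.814e+00/-2.355e+00) = 68.975569
iter 2: u=1.366049  f(a)=+4.731e-01  f'(a)=-2.038e+00  a ← 68.975569 − (+4.731e-01/-2.038e+00) = 69.207661
iter 3: u=1.361468  f(a)=+2.657e-03  f'(a)=-2.016e+00  a ← 69.207661 − (+2.657e-03/-2.016e+00) = 69.208979
iter 4: u=1.361442  f(a)=+8.482e-08  f'(a)=-2.015e+00  a ← 69.208979 − (+8.482e-08/-2.015e+00) = 69.208979
iter 5: u=1.361442  f(a)=-5.684e-14  f'(a)=-2.015e+00  a ← 69.208979 − (-5.684e-14/-2.015e+00) = 69.208979
converged: |Δa| < 1e-12 after 5 iterations
sag = a·(cosh(S/(2a)) − 1) = 69.208979·(cosh(1.361442) − 1) = 74.680158
T_max/T_min = cosh(S/(2a)) = 2.079053

a=69.209 sag=74.680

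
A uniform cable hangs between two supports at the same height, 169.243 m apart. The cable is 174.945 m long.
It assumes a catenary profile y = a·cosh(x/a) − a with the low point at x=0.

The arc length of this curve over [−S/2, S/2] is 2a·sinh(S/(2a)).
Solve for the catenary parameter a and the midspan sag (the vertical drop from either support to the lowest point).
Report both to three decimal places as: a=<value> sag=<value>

seed: a₀ = √(S³/(24(L−S))) = √(169.243³/(24·5.702)) = 188.211799
iter 1: u=0.449608  f(a)=+5.791e-02  f'(a)=-6.183e-02  a ← 188.211799 − (+5.791e-02/-6.183e-02) = 189.148480
iter 2: u=0.447381  f(a)=+4.352e-04  f'(a)=-6.090e-02  a ← 189.148480 − (+4.352e-04/-6.090e-02) = 189.155625
iter 3: u=0.447364  f(a)=+2.499e-08  f'(a)=-6.089e-02  a ← 189.155625 − (+2.499e-08/-6.089e-02) = 189.155626
iter 4: u=0.447364  f(a)=+0.000e+00  f'(a)=-6.089e-02  a ← 189.155626 − (+0.000e+00/-6.089e-02) = 189.155626
converged: |Δa| < 1e-12 after 4 iterations
sag = a·(cosh(S/(2a)) − 1) = 189.155626·(cosh(0.447364) − 1) = 19.246123
T_max/T_min = cosh(S/(2a)) = 1.101748

a=189.156 sag=19.246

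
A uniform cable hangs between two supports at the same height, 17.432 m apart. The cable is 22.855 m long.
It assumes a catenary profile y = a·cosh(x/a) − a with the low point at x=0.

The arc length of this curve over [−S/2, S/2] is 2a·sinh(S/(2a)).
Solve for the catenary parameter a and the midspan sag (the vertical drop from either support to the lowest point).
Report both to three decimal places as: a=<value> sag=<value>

seed: a₀ = √(S³/(24(L−S))) = √(17.432³/(24·5.423)) = 6.379629
iter 1: u=1.366224  f(a)=+5.292e-01  f'(a)=-2.039e+00  a ← 6.379629 − (+5.292e-01/-2.039e+00) = 6.639128
iter 2: u=1.312823  f(a)=+3.400e-02  f'(a)=-1.785e+00  a ← 6.639128 − (+3.400e-02/-1.785e+00) = 6.658177
iter 3: u=1.309067  f(a)=+1.617e-04  f'(a)=-1.768e+00  a ← 6.658177 − (+1.617e-04/-1.768e+00) = 6.658269
iter 4: u=1.309049  f(a)=+3.695e-09  f'(a)=-1.768e+00  a ← 6.658269 − (+3.695e-09/-1.768e+00) = 6.658269
iter 5: u=1.309049  f(a)=+0.000e+00  f'(a)=-1.768e+00  a ← 6.658269 − (+0.000e+00/-1.768e+00) = 6.658269
converged: |Δa| < 1e-12 after 5 iterations
sag = a·(cosh(S/(2a)) − 1) = 6.658269·(cosh(1.309049) − 1) = 6.567475
T_max/T_min = cosh(S/(2a)) = 1.986364

a=6.658 sag=6.567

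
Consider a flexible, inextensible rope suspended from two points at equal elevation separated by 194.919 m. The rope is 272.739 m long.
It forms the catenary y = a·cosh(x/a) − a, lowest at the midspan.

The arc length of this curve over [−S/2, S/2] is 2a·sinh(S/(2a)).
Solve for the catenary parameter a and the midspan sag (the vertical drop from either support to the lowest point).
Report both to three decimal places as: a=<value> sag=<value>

a=66.440 sag=85.253

seed: a₀ = √(S³/(24(L−S))) = √(194.919³/(24·77.820)) = 62.969469
iter 1: u=1.547726  f(a)=+9.870e+00  f'(a)=-3.117e+00  a ← 62.969469 − (+9.870e+00/-3.117e+00) = 66.136393
iter 2: u=1.473614  f(a)=+7.935e-01  f'(a)=-2.634e+00  a ← 66.136393 − (+7.935e-01/-2.634e+00) = 66.437642
iter 3: u=1.466932  f(a)=+6.119e-03  f'(a)=-2.594e+00  a ← 66.437642 − (+6.119e-03/-2.594e+00) = 66.440001
iter 4: u=1.466880  f(a)=+3.700e-07  f'(a)=-2.593e+00  a ← 66.440001 − (+3.700e-07/-2.593e+00) = 66.440002
iter 5: u=1.466880  f(a)=+0.000e+00  f'(a)=-2.593e+00  a ← 66.440002 − (+0.000e+00/-2.593e+00) = 66.440002
converged: |Δa| < 1e-12 after 5 iterations
sag = a·(cosh(S/(2a)) − 1) = 66.440002·(cosh(1.466880) − 1) = 85.253487
T_max/T_min = cosh(S/(2a)) = 2.283165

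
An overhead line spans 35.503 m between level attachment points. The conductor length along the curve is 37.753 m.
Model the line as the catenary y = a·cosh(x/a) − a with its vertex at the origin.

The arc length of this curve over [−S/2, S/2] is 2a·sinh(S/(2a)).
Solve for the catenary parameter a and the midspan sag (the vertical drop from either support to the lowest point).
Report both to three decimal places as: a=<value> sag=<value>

a=29.057 sag=5.593

seed: a₀ = √(S³/(24(L−S))) = √(35.503³/(24·2.250)) = 28.787284
iter 1: u=0.616644  f(a)=+4.317e-02  f'(a)=-1.623e-01  a ← 28.787284 − (+4.317e-02/-1.623e-01) = 29.053185
iter 2: u=0.611000  f(a)=+6.054e-04  f'(a)=-1.578e-01  a ← 29.053185 − (+6.054e-04/-1.578e-01) = 29.057021
iter 3: u=0.610919  f(a)=+1.228e-07  f'(a)=-1.578e-01  a ← 29.057021 − (+1.228e-07/-1.578e-01) = 29.057022
iter 4: u=0.610919  f(a)=+7.105e-15  f'(a)=-1.578e-01  a ← 29.057022 − (+7.105e-15/-1.578e-01) = 29.057022
converged: |Δa| < 1e-12 after 4 iterations
sag = a·(cosh(S/(2a)) − 1) = 29.057022·(cosh(0.610919) − 1) = 5.593126
T_max/T_min = cosh(S/(2a)) = 1.192488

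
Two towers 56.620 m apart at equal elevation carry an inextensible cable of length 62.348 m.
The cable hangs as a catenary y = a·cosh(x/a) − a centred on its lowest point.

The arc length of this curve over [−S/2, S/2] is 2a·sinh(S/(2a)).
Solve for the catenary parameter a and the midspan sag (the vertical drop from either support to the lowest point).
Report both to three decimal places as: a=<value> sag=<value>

seed: a₀ = √(S³/(24(L−S))) = √(56.620³/(24·5.728)) = 36.336883
iter 1: u=0.779098  f(a)=+1.764e-01  f'(a)=-3.348e-01  a ← 36.336883 − (+1.764e-01/-3.348e-01) = 36.863651
iter 2: u=0.767965  f(a)=+3.909e-03  f'(a)=-3.201e-01  a ← 36.863651 − (+3.909e-03/-3.201e-01) = 36.875860
iter 3: u=0.767711  f(a)=+2.016e-06  f'(a)=-3.198e-01  a ← 36.875860 − (+2.016e-06/-3.198e-01) = 36.875867
iter 4: u=0.767711  f(a)=+5.329e-13  f'(a)=-3.198e-01  a ← 36.875867 − (+5.329e-13/-3.198e-01) = 36.875867
converged: |Δa| < 1e-12 after 4 iterations
sag = a·(cosh(S/(2a)) − 1) = 36.875867·(cosh(0.767711) − 1) = 11.411273
T_max/T_min = cosh(S/(2a)) = 1.309451

a=36.876 sag=11.411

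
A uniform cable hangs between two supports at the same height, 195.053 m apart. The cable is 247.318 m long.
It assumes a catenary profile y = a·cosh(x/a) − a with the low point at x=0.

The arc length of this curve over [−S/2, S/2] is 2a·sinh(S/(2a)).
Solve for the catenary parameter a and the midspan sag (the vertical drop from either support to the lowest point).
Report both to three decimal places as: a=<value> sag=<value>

a=79.835 sag=67.356

seed: a₀ = √(S³/(24(L−S))) = √(195.053³/(24·52.265)) = 76.916206
iter 1: u=1.267958  f(a)=+4.366e+00  f'(a)=-1.590e+00  a ← 76.916206 − (+4.366e+00/-1.590e+00) = 79.661275
iter 2: u=1.224265  f(a)=+2.446e-01  f'(a)=-1.417e+00  a ← 79.661275 − (+2.446e-01/-1.417e+00) = 79.833929
iter 3: u=1.221617  f(a)=+8.687e-04  f'(a)=-1.407e+00  a ← 79.833929 − (+8.687e-04/-1.407e+00) = 79.834546
iter 4: u=1.221608  f(a)=+1.104e-08  f'(a)=-1.407e+00  a ← 79.834546 − (+1.104e-08/-1.407e+00) = 79.834546
iter 5: u=1.221608  f(a)=+0.000e+00  f'(a)=-1.407e+00  a ← 79.834546 − (+0.000e+00/-1.407e+00) = 79.834546
converged: |Δa| < 1e-12 after 5 iterations
sag = a·(cosh(S/(2a)) − 1) = 79.834546·(cosh(1.221608) − 1) = 67.356157
T_max/T_min = cosh(S/(2a)) = 1.843697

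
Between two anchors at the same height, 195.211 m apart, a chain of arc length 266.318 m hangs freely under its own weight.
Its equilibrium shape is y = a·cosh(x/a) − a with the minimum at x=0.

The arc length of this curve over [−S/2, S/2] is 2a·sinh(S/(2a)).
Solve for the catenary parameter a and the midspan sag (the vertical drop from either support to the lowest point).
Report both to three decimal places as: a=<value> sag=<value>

seed: a₀ = √(S³/(24(L−S))) = √(195.211³/(24·71.107)) = 66.022905
iter 1: u=1.478358  f(a)=+8.187e+00  f'(a)=-2.663e+00  a ← 66.022905 − (+8.187e+00/-2.663e+00) = 69.097289
iter 2: u=1.412581  f(a)=+6.066e-01  f'(a)=-2.282e+00  a ← 69.097289 − (+6.066e-01/-2.282e+00) = 69.363134
iter 3: u=1.407167  f(a)=+3.919e-03  f'(a)=-2.252e+00  a ← 69.363134 − (+3.919e-03/-2.252e+00) = 69.364874
iter 4: u=1.407132  f(a)=+1.659e-07  f'(a)=-2.252e+00  a ← 69.364874 − (+1.659e-07/-2.252e+00) = 69.364874
iter 5: u=1.407132  f(a)=+0.000e+00  f'(a)=-2.252e+00  a ← 69.364874 − (+0.000e+00/-2.252e+00) = 69.364874
converged: |Δa| < 1e-12 after 5 iterations
sag = a·(cosh(S/(2a)) − 1) = 69.364874·(cosh(1.407132) − 1) = 80.777741
T_max/T_min = cosh(S/(2a)) = 2.164534

a=69.365 sag=80.778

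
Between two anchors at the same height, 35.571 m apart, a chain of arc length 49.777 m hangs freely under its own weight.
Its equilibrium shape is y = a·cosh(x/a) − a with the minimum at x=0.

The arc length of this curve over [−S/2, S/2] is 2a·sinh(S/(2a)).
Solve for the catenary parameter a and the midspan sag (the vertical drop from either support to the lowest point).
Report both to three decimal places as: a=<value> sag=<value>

seed: a₀ = √(S³/(24(L−S))) = √(35.571³/(24·14.206)) = 11.489539
iter 1: u=1.547973  f(a)=+1.802e+00  f'(a)=-3.118e+00  a ← 11.489539 − (+1.802e+00/-3.118e+00) = 12.067536
iter 2: u=1.473830  f(a)=+1.449e-01  f'(a)=-2.635e+00  a ← 12.067536 − (+1.449e-01/-2.635e+00) = 12.122535
iter 3: u=1.467144  f(a)=+1.118e-03  f'(a)=-2.595e+00  a ← 12.122535 − (+1.118e-03/-2.595e+00) = 12.122966
iter 4: u=1.467091  f(a)=+6.772e-08  f'(a)=-2.594e+00  a ← 12.122966 − (+6.772e-08/-2.594e+00) = 12.122966
iter 5: u=1.467091  f(a)=+7.105e-15  f'(a)=-2.594e+00  a ← 12.122966 − (+7.105e-15/-2.594e+00) = 12.122966
converged: |Δa| < 1e-12 after 5 iterations
sag = a·(cosh(S/(2a)) − 1) = 12.122966·(cosh(1.467091) − 1) = 15.561032
T_max/T_min = cosh(S/(2a)) = 2.283599

a=12.123 sag=15.561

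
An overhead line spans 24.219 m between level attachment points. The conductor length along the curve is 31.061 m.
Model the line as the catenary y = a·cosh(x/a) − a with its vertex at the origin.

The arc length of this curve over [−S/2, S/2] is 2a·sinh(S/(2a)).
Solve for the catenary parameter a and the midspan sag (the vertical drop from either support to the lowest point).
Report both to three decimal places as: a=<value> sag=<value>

a=9.672 sag=8.624

seed: a₀ = √(S³/(24(L−S))) = √(24.219³/(24·6.842)) = 9.301161
iter 1: u=1.301934  f(a)=+6.038e-01  f'(a)=-1.736e+00  a ← 9.301161 − (+6.038e-01/-1.736e+00) = 9.648957
iter 2: u=1.255006  f(a)=+3.552e-02  f'(a)=-1.537e+00  a ← 9.648957 − (+3.552e-02/-1.537e+00) = 9.672062
iter 3: u=1.252008  f(a)=+1.399e-04  f'(a)=-1.525e+00  a ← 9.672062 − (+1.399e-04/-1.525e+00) = 9.672154
iter 4: u=1.251996  f(a)=+2.190e-09  f'(a)=-1.525e+00  a ← 9.672154 − (+2.190e-09/-1.525e+00) = 9.672154
iter 5: u=1.251996  f(a)=+3.553e-15  f'(a)=-1.525e+00  a ← 9.672154 − (+3.553e-15/-1.525e+00) = 9.672154
converged: |Δa| < 1e-12 after 5 iterations
sag = a·(cosh(S/(2a)) − 1) = 9.672154·(cosh(1.251996) − 1) = 8.623938
T_max/T_min = cosh(S/(2a)) = 1.891625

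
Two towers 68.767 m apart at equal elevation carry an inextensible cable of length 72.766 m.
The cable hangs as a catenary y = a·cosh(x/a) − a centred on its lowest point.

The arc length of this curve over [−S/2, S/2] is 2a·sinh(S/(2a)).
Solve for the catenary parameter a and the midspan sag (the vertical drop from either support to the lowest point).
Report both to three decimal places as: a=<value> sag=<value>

a=58.710 sag=10.359

seed: a₀ = √(S³/(24(L−S))) = √(68.767³/(24·3.999)) = 58.208820
iter 1: u=0.590692  f(a)=+7.035e-02  f'(a)=-1.423e-01  a ← 58.208820 − (+7.035e-02/-1.423e-01) = 58.703339
iter 2: u=0.585716  f(a)=+9.066e-04  f'(a)=-1.386e-01  a ← 58.703339 − (+9.066e-04/-1.386e-01) = 58.709880
iter 3: u=0.585651  f(a)=+1.549e-07  f'(a)=-1.386e-01  a ← 58.709880 − (+1.549e-07/-1.386e-01) = 58.709881
iter 4: u=0.585651  f(a)=+0.000e+00  f'(a)=-1.386e-01  a ← 58.709881 − (+0.000e+00/-1.386e-01) = 58.709881
converged: |Δa| < 1e-12 after 4 iterations
sag = a·(cosh(S/(2a)) − 1) = 58.709881·(cosh(0.585651) − 1) = 10.359452
T_max/T_min = cosh(S/(2a)) = 1.176452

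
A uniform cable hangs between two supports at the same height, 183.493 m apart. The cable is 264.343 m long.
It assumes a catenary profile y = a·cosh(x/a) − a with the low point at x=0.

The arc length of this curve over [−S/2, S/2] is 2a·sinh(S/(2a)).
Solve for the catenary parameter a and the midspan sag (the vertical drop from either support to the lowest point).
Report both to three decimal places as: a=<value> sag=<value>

a=59.833 sag=85.251

seed: a₀ = √(S³/(24(L−S))) = √(183.493³/(24·80.850)) = 56.426566
iter 1: u=1.625945  f(a)=+1.139e+01  f'(a)=-3.698e+00  a ← 56.426566 − (+1.139e+01/-3.698e+00) = 59.504959
iter 2: u=1.541829  f(a)=+9.981e-01  f'(a)=-3.076e+00  a ← 59.504959 − (+9.981e-01/-3.076e+00) = 59.829442
iter 3: u=1.533467  f(a)=+9.299e-03  f'(a)=-3.019e+00  a ← 59.829442 − (+9.299e-03/-3.019e+00) = 59.832522
iter 4: u=1.533388  f(a)=+8.238e-07  f'(a)=-3.018e+00  a ← 59.832522 − (+8.238e-07/-3.018e+00) = 59.832522
iter 5: u=1.533388  f(a)=+5.684e-14  f'(a)=-3.018e+00  a ← 59.832522 − (+5.684e-14/-3.018e+00) = 59.832522
converged: |Δa| < 1e-12 after 5 iterations
sag = a·(cosh(S/(2a)) − 1) = 59.832522·(cosh(1.533388) − 1) = 85.251026
T_max/T_min = cosh(S/(2a)) = 2.424828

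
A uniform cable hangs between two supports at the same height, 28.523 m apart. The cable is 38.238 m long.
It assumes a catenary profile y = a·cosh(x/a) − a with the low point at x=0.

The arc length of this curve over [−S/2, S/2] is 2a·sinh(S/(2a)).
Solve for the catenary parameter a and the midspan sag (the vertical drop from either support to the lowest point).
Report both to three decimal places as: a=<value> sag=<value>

a=10.451 sag=11.338

seed: a₀ = √(S³/(24(L−S))) = √(28.523³/(24·9.715)) = 9.976215
iter 1: u=1.429550  f(a)=+1.042e+00  f'(a)=-2.376e+00  a ← 9.976215 − (+1.042e+00/-2.376e+00) = 10.414960
iter 2: u=1.369328  f(a)=+7.271e-02  f'(a)=-2.055e+00  a ← 10.414960 − (+7.271e-02/-2.055e+00) = 10.450343
iter 3: u=1.364692  f(a)=+4.124e-04  f'(a)=-2.032e+00  a ← 10.450343 − (+4.124e-04/-2.032e+00) = 10.450546
iter 4: u=1.364666  f(a)=+1.343e-08  f'(a)=-2.032e+00  a ← 10.450546 − (+1.343e-08/-2.032e+00) = 10.450546
iter 5: u=1.364666  f(a)=+0.000e+00  f'(a)=-2.032e+00  a ← 10.450546 − (+0.000e+00/-2.032e+00) = 10.450546
converged: |Δa| < 1e-12 after 5 iterations
sag = a·(cosh(S/(2a)) − 1) = 10.450546·(cosh(1.364666) − 1) = 11.338214
T_max/T_min = cosh(S/(2a)) = 2.084940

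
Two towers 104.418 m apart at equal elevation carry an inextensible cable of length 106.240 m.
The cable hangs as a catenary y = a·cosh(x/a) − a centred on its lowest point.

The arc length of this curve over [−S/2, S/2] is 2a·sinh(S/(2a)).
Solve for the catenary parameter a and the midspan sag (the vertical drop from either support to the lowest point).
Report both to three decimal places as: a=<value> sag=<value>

a=161.776 sag=8.498

seed: a₀ = √(S³/(24(L−S))) = √(104.418³/(24·1.822)) = 161.355305
iter 1: u=0.323565  f(a)=+9.561e-03  f'(a)=-2.282e-02  a ← 161.355305 − (+9.561e-03/-2.282e-02) = 161.774282
iter 2: u=0.322727  f(a)=+3.737e-05  f'(a)=-2.264e-02  a ← 161.774282 − (+3.737e-05/-2.264e-02) = 161.775933
iter 3: u=0.322724  f(a)=+5.758e-10  f'(a)=-2.264e-02  a ← 161.775933 − (+5.758e-10/-2.264e-02) = 161.775933
iter 4: u=0.322724  f(a)=+1.421e-14  f'(a)=-2.264e-02  a ← 161.775933 − (+1.421e-14/-2.264e-02) = 161.775933
converged: |Δa| < 1e-12 after 4 iterations
sag = a·(cosh(S/(2a)) − 1) = 161.775933·(cosh(0.322724) − 1) = 8.497926
T_max/T_min = cosh(S/(2a)) = 1.052529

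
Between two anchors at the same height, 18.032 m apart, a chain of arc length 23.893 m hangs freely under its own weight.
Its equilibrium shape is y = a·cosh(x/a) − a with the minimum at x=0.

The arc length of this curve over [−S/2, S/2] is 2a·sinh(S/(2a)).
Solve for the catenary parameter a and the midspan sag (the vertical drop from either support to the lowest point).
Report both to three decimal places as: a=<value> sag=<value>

seed: a₀ = √(S³/(24(L−S))) = √(18.032³/(24·5.861)) = 6.456161
iter 1: u=1.396495  f(a)=+5.988e-01  f'(a)=-2.195e+00  a ← 6.456161 − (+5.988e-01/-2.195e+00) = 6.728916
iter 2: u=1.339889  f(a)=+4.004e-02  f'(a)=-1.911e+00  a ← 6.728916 − (+4.004e-02/-1.911e+00) = 6.749870
iter 3: u=1.335730  f(a)=+2.073e-04  f'(a)=-1.891e+00  a ← 6.749870 − (+2.073e-04/-1.891e+00) = 6.749979
iter 4: u=1.335708  f(a)=+5.625e-09  f'(a)=-1.891e+00  a ← 6.749979 − (+5.625e-09/-1.891e+00) = 6.749979
iter 5: u=1.335708  f(a)=+0.000e+00  f'(a)=-1.891e+00  a ← 6.749979 − (+0.000e+00/-1.891e+00) = 6.749979
converged: |Δa| < 1e-12 after 5 iterations
sag = a·(cosh(S/(2a)) − 1) = 6.749979·(cosh(1.335708) − 1) = 6.971576
T_max/T_min = cosh(S/(2a)) = 2.032829

a=6.750 sag=6.972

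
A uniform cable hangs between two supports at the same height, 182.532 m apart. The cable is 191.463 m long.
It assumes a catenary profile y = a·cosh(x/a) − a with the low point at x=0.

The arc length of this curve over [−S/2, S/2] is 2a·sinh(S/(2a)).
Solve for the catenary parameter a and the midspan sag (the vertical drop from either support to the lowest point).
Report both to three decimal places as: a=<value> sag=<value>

a=169.665 sag=25.144

seed: a₀ = √(S³/(24(L−S))) = √(182.532³/(24·8.931)) = 168.442956
iter 1: u=0.541821  f(a)=+1.320e-01  f'(a)=-1.092e-01  a ← 168.442956 − (+1.320e-01/-1.092e-01) = 169.652010
iter 2: u=0.537960  f(a)=+1.435e-03  f'(a)=-1.068e-01  a ← 169.652010 − (+1.435e-03/-1.068e-01) = 169.665442
iter 3: u=0.537917  f(a)=+1.736e-07  f'(a)=-1.068e-01  a ← 169.665442 − (+1.736e-07/-1.068e-01) = 169.665444
iter 4: u=0.537917  f(a)=+2.842e-14  f'(a)=-1.068e-01  a ← 169.665444 − (+2.842e-14/-1.068e-01) = 169.665444
converged: |Δa| < 1e-12 after 4 iterations
sag = a·(cosh(S/(2a)) − 1) = 169.665444·(cosh(0.537917) − 1) = 25.144420
T_max/T_min = cosh(S/(2a)) = 1.148200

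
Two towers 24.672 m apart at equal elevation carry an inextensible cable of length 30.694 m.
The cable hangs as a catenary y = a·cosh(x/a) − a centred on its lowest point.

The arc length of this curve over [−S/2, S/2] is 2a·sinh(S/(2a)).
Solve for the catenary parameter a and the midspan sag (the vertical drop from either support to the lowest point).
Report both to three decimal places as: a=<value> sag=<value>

a=10.548 sag=8.074

seed: a₀ = √(S³/(24(L−S))) = √(24.672³/(24·6.022)) = 10.193669
iter 1: u=1.210163  f(a)=+4.567e-01  f'(a)=-1.364e+00  a ← 10.193669 − (+4.567e-01/-1.364e+00) = 10.528495
iter 2: u=1.171677  f(a)=+2.346e-02  f'(a)=-1.227e+00  a ← 10.528495 − (+2.346e-02/-1.227e+00) = 10.547619
iter 3: u=1.169553  f(a)=+6.938e-05  f'(a)=-1.220e+00  a ← 10.547619 − (+6.938e-05/-1.220e+00) = 10.547676
iter 4: u=1.169547  f(a)=+6.105e-10  f'(a)=-1.220e+00  a ← 10.547676 − (+6.105e-10/-1.220e+00) = 10.547676
iter 5: u=1.169547  f(a)=-7.105e-15  f'(a)=-1.220e+00  a ← 10.547676 − (-7.105e-15/-1.220e+00) = 10.547676
converged: |Δa| < 1e-12 after 5 iterations
sag = a·(cosh(S/(2a)) − 1) = 10.547676·(cosh(1.169547) − 1) = 8.074458
T_max/T_min = cosh(S/(2a)) = 1.765520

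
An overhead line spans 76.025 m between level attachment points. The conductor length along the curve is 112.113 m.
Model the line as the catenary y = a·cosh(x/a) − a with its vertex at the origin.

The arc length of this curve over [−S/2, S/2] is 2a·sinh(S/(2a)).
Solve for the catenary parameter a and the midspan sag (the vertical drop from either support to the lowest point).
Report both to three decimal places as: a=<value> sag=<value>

a=23.980 sag=36.990

seed: a₀ = √(S³/(24(L−S))) = √(76.025³/(24·36.088)) = 22.524109
iter 1: u=1.687636  f(a)=+5.502e+00  f'(a)=-4.215e+00  a ← 22.524109 − (+5.502e+00/-4.215e+00) = 23.829419
iter 2: u=1.595192  f(a)=+5.145e-01  f'(a)=-3.460e+00  a ← 23.829419 − (+5.145e-01/-3.460e+00) = 23.978107
iter 3: u=1.585300  f(a)=+5.525e-03  f'(a)=-3.386e+00  a ← 23.978107 − (+5.525e-03/-3.386e+00) = 23.979738
iter 4: u=1.585192  f(a)=+6.521e-07  f'(a)=-3.386e+00  a ← 23.979738 − (+6.521e-07/-3.386e+00) = 23.979739
iter 5: u=1.585192  f(a)=-2.842e-14  f'(a)=-3.386e+00  a ← 23.979739 − (-2.842e-14/-3.386e+00) = 23.979739
converged: |Δa| < 1e-12 after 5 iterations
sag = a·(cosh(S/(2a)) − 1) = 23.979739·(cosh(1.585192) − 1) = 36.990410
T_max/T_min = cosh(S/(2a)) = 2.542569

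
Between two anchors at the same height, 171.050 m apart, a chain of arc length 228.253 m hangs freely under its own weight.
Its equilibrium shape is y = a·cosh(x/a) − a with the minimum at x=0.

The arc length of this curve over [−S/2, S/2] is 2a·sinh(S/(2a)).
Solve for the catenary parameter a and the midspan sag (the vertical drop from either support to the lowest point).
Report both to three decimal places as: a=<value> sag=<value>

a=63.199 sag=67.258

seed: a₀ = √(S³/(24(L−S))) = √(171.050³/(24·57.203)) = 60.376731
iter 1: u=1.416523  f(a)=+6.021e+00  f'(a)=-2.303e+00  a ← 60.376731 − (+6.021e+00/-2.303e+00) = 62.990714
iter 2: u=1.357740  f(a)=+4.131e-01  f'(a)=-1.997e+00  a ← 62.990714 − (+4.131e-01/-1.997e+00) = 63.197551
iter 3: u=1.353296  f(a)=+2.261e-03  f'(a)=-1.975e+00  a ← 63.197551 − (+2.261e-03/-1.975e+00) = 63.198695
iter 4: u=1.353272  f(a)=+6.857e-08  f'(a)=-1.975e+00  a ← 63.198695 − (+6.857e-08/-1.975e+00) = 63.198695
iter 5: u=1.353272  f(a)=+0.000e+00  f'(a)=-1.975e+00  a ← 63.198695 − (+0.000e+00/-1.975e+00) = 63.198695
converged: |Δa| < 1e-12 after 5 iterations
sag = a·(cosh(S/(2a)) − 1) = 63.198695·(cosh(1.353272) − 1) = 67.257938
T_max/T_min = cosh(S/(2a)) = 2.064230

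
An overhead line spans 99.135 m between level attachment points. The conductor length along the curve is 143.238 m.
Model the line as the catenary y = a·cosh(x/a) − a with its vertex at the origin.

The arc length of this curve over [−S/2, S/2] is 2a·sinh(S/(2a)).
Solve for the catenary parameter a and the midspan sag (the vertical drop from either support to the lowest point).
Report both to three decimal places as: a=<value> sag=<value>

seed: a₀ = √(S³/(24(L−S))) = √(99.135³/(24·44.103)) = 30.338970
iter 1: u=1.633790  f(a)=+6.274e+00  f'(a)=-3.761e+00  a ← 30.338970 − (+6.274e+00/-3.761e+00) = 32.007192
iter 2: u=1.548636  f(a)=+5.547e-01  f'(a)=-3.123e+00  a ← 32.007192 − (+5.547e-01/-3.123e+00) = 32.184806
iter 3: u=1.540090  f(a)=+5.264e-03  f'(a)=-3.064e+00  a ← 32.184806 − (+5.264e-03/-3.064e+00) = 32.186523
iter 4: u=1.540008  f(a)=+4.840e-07  f'(a)=-3.063e+00  a ← 32.186523 − (+4.840e-07/-3.063e+00) = 32.186524
iter 5: u=1.540008  f(a)=-2.842e-14  f'(a)=-3.063e+00  a ← 32.186524 − (-2.842e-14/-3.063e+00) = 32.186524
converged: |Δa| < 1e-12 after 5 iterations
sag = a·(cosh(S/(2a)) − 1) = 32.186524·(cosh(1.540008) − 1) = 46.332604
T_max/T_min = cosh(S/(2a)) = 2.439503

a=32.187 sag=46.333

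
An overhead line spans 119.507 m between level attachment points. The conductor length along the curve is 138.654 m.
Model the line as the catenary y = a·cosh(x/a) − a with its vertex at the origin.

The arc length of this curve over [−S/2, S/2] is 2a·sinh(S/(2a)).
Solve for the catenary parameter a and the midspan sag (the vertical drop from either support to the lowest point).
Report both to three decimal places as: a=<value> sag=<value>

a=62.358 sag=30.888

seed: a₀ = √(S³/(24(L−S))) = √(119.507³/(24·19.147)) = 60.944431
iter 1: u=0.980459  f(a)=+9.416e-01  f'(a)=-6.909e-01  a ← 60.944431 − (+9.416e-01/-6.909e-01) = 62.307446
iter 2: u=0.959011  f(a)=+3.252e-02  f'(a)=-6.439e-01  a ← 62.307446 − (+3.252e-02/-6.439e-01) = 62.357946
iter 3: u=0.958234  f(a)=+4.185e-05  f'(a)=-6.422e-01  a ← 62.357946 − (+4.185e-05/-6.422e-01) = 62.358011
iter 4: u=0.958233  f(a)=+6.952e-11  f'(a)=-6.422e-01  a ← 62.358011 − (+6.952e-11/-6.422e-01) = 62.358011
iter 5: u=0.958233  f(a)=+0.000e+00  f'(a)=-6.422e-01  a ← 62.358011 − (+0.000e+00/-6.422e-01) = 62.358011
converged: |Δa| < 1e-12 after 5 iterations
sag = a·(cosh(S/(2a)) − 1) = 62.358011·(cosh(0.958233) − 1) = 30.887656
T_max/T_min = cosh(S/(2a)) = 1.495328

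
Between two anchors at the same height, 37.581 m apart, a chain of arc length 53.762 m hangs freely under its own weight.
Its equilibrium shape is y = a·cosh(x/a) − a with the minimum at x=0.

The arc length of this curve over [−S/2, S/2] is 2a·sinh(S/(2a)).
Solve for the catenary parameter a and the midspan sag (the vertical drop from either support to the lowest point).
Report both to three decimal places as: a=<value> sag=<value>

a=12.382 sag=17.214

seed: a₀ = √(S³/(24(L−S))) = √(37.581³/(24·16.181)) = 11.690799
iter 1: u=1.607290  f(a)=+2.223e+00  f'(a)=-3.553e+00  a ← 11.690799 − (+2.223e+00/-3.553e+00) = 12.316657
iter 2: u=1.525617  f(a)=+1.910e-01  f'(a)=-2.966e+00  a ← 12.316657 − (+1.910e-01/-2.966e+00) = 12.381059
iter 3: u=1.517681  f(a)=+1.703e-03  f'(a)=-2.913e+00  a ← 12.381059 − (+1.703e-03/-2.913e+00) = 12.381644
iter 4: u=1.517609  f(a)=+1.380e-07  f'(a)=-2.913e+00  a ← 12.381644 − (+1.380e-07/-2.913e+00) = 12.381644
iter 5: u=1.517609  f(a)=+0.000e+00  f'(a)=-2.913e+00  a ← 12.381644 − (+0.000e+00/-2.913e+00) = 12.381644
converged: |Δa| < 1e-12 after 5 iterations
sag = a·(cosh(S/(2a)) − 1) = 12.381644·(cosh(1.517609) − 1) = 17.213850
T_max/T_min = cosh(S/(2a)) = 2.390272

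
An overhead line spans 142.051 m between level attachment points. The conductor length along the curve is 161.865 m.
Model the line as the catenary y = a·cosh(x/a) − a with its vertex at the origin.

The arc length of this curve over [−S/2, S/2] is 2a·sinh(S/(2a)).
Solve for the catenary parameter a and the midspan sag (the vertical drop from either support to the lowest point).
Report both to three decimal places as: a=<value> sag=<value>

seed: a₀ = √(S³/(24(L−S))) = √(142.051³/(24·19.814)) = 77.638072
iter 1: u=0.914828  f(a)=+8.458e-01  f'(a)=-5.544e-01  a ← 77.638072 − (+8.458e-01/-5.544e-01) = 79.163668
iter 2: u=0.897198  f(a)=+2.557e-02  f'(a)=-5.214e-01  a ← 79.163668 − (+2.557e-02/-5.214e-01) = 79.212722
iter 3: u=0.896643  f(a)=+2.500e-05  f'(a)=-5.203e-01  a ← 79.212722 − (+2.500e-05/-5.203e-01) = 79.212770
iter 4: u=0.896642  f(a)=+2.393e-11  f'(a)=-5.203e-01  a ← 79.212770 − (+2.393e-11/-5.203e-01) = 79.212770
converged: |Δa| < 1e-12 after 4 iterations
sag = a·(cosh(S/(2a)) − 1) = 79.212770·(cosh(0.896642) − 1) = 34.033565
T_max/T_min = cosh(S/(2a)) = 1.429647

a=79.213 sag=34.034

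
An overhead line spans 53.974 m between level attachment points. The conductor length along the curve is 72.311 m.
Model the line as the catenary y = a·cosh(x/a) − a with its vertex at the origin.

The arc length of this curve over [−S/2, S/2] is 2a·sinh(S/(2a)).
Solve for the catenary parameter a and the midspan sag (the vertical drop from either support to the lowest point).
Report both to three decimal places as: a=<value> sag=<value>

seed: a₀ = √(S³/(24(L−S))) = √(53.974³/(24·18.337)) = 18.901973
iter 1: u=1.427735  f(a)=+1.962e+00  f'(a)=-2.366e+00  a ← 18.901973 − (+1.962e+00/-2.366e+00) = 19.731459
iter 2: u=1.367714  f(a)=+1.366e-01  f'(a)=-2.047e+00  a ← 19.731459 − (+1.366e-01/-2.047e+00) = 19.798177
iter 3: u=1.363105  f(a)=+7.708e-04  f'(a)=-2.024e+00  a ← 19.798177 − (+7.708e-04/-2.024e+00) = 19.798558
iter 4: u=1.363079  f(a)=+2.486e-08  f'(a)=-2.024e+00  a ← 19.798558 − (+2.486e-08/-2.024e+00) = 19.798558
iter 5: u=1.363079  f(a)=+0.000e+00  f'(a)=-2.024e+00  a ← 19.798558 − (+0.000e+00/-2.024e+00) = 19.798558
converged: |Δa| < 1e-12 after 5 iterations
sag = a·(cosh(S/(2a)) − 1) = 19.798558·(cosh(1.363079) − 1) = 21.422833
T_max/T_min = cosh(S/(2a)) = 2.082040

a=19.799 sag=21.423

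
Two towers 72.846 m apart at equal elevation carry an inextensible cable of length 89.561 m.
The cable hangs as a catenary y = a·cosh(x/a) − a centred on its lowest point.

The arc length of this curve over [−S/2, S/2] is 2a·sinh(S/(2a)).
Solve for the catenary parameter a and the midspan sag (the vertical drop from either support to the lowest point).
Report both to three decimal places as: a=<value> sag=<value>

seed: a₀ = √(S³/(24(L−S))) = √(72.846³/(24·16.715)) = 31.042004
iter 1: u=1.173346  f(a)=+1.189e+00  f'(a)=-1.233e+00  a ← 31.042004 − (+1.189e+00/-1.233e+00) = 32.006622
iter 2: u=1.137983  f(a)=+5.768e-02  f'(a)=-1.116e+00  a ← 32.006622 − (+5.768e-02/-1.116e+00) = 32.058315
iter 3: u=1.136148  f(a)=+1.510e-04  f'(a)=-1.110e+00  a ← 32.058315 − (+1.510e-04/-1.110e+00) = 32.058451
iter 4: u=1.136143  f(a)=+1.041e-09  f'(a)=-1.110e+00  a ← 32.058451 − (+1.041e-09/-1.110e+00) = 32.058451
iter 5: u=1.136143  f(a)=+0.000e+00  f'(a)=-1.110e+00  a ← 32.058451 − (+0.000e+00/-1.110e+00) = 32.058451
converged: |Δa| < 1e-12 after 5 iterations
sag = a·(cosh(S/(2a)) − 1) = 32.058451·(cosh(1.136143) − 1) = 23.014568
T_max/T_min = cosh(S/(2a)) = 1.717894

a=32.058 sag=23.015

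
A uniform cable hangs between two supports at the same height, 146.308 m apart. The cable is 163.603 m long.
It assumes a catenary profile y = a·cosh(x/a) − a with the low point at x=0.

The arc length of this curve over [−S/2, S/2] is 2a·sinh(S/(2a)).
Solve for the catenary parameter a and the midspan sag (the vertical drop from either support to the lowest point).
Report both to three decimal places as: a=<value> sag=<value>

seed: a₀ = √(S³/(24(L−S))) = √(146.308³/(24·17.295)) = 86.863276
iter 1: u=0.842174  f(a)=+6.238e-01  f'(a)=-4.272e-01  a ← 86.863276 − (+6.238e-01/-4.272e-01) = 88.323526
iter 2: u=0.828250  f(a)=+1.608e-02  f'(a)=-4.054e-01  a ← 88.323526 − (+1.608e-02/-4.054e-01) = 88.363184
iter 3: u=0.827879  f(a)=+1.131e-05  f'(a)=-4.048e-01  a ← 88.363184 − (+1.131e-05/-4.048e-01) = 88.363212
iter 4: u=0.827878  f(a)=+5.627e-12  f'(a)=-4.048e-01  a ← 88.363212 − (+5.627e-12/-4.048e-01) = 88.363212
converged: |Δa| < 1e-12 after 4 iterations
sag = a·(cosh(S/(2a)) − 1) = 88.363212·(cosh(0.827878) − 1) = 32.050835
T_max/T_min = cosh(S/(2a)) = 1.362717

a=88.363 sag=32.051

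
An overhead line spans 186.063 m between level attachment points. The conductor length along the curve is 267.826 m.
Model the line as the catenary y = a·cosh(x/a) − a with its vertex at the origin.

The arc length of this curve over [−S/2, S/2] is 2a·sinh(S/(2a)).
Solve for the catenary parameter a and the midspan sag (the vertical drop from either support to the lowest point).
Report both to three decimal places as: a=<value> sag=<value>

a=60.743 sag=86.302

seed: a₀ = √(S³/(24(L−S))) = √(186.063³/(24·81.763)) = 57.293585
iter 1: u=1.623768  f(a)=+1.148e+01  f'(a)=-3.681e+00  a ← 57.293585 − (+1.148e+01/-3.681e+00) = 60.412441
iter 2: u=1.539939  f(a)=+1.004e+00  f'(a)=-3.063e+00  a ← 60.412441 − (+1.004e+00/-3.063e+00) = 60.740273
iter 3: u=1.531628  f(a)=+9.308e-03  f'(a)=-3.006e+00  a ← 60.740273 − (+9.308e-03/-3.006e+00) = 60.743369
iter 4: u=1.531550  f(a)=+8.161e-07  f'(a)=-3.006e+00  a ← 60.743369 − (+8.161e-07/-3.006e+00) = 60.743369
iter 5: u=1.531550  f(a)=+5.684e-14  f'(a)=-3.006e+00  a ← 60.743369 − (+5.684e-14/-3.006e+00) = 60.743369
converged: |Δa| < 1e-12 after 5 iterations
sag = a·(cosh(S/(2a)) − 1) = 60.743369·(cosh(1.531550) − 1) = 86.302367
T_max/T_min = cosh(S/(2a)) = 2.420770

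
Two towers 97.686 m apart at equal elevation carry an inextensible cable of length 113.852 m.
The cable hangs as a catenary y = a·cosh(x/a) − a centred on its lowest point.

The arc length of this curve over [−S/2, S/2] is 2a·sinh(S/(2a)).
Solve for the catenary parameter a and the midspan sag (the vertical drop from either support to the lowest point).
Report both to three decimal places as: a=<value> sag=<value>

seed: a₀ = √(S³/(24(L−S))) = √(97.686³/(24·16.166)) = 49.016419
iter 1: u=0.996462  f(a)=+8.218e-01  f'(a)=-7.275e-01  a ← 49.016419 − (+8.218e-01/-7.275e-01) = 50.146117
iter 2: u=0.974014  f(a)=+2.927e-02  f'(a)=-6.765e-01  a ← 50.146117 − (+2.927e-02/-6.765e-01) = 50.189384
iter 3: u=0.973174  f(a)=+4.017e-05  f'(a)=-6.746e-01  a ← 50.189384 − (+4.017e-05/-6.746e-01) = 50.189443
iter 4: u=0.973173  f(a)=+7.587e-11  f'(a)=-6.746e-01  a ← 50.189443 − (+7.587e-11/-6.746e-01) = 50.189443
iter 5: u=0.973173  f(a)=-1.421e-14  f'(a)=-6.746e-01  a ← 50.189443 − (-1.421e-14/-6.746e-01) = 50.189443
converged: |Δa| < 1e-12 after 5 iterations
sag = a·(cosh(S/(2a)) − 1) = 50.189443·(cosh(0.973173) − 1) = 25.702254
T_max/T_min = cosh(S/(2a)) = 1.512105

a=50.189 sag=25.702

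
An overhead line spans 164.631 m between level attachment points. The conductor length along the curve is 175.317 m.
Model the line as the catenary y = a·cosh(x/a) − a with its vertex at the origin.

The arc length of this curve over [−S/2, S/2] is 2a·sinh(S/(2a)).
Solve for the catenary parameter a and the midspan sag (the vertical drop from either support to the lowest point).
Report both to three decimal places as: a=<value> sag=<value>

a=133.168 sag=26.261

seed: a₀ = √(S³/(24(L−S))) = √(164.631³/(24·10.686)) = 131.902862
iter 1: u=0.624062  f(a)=+2.100e-01  f'(a)=-1.684e-01  a ← 131.902862 − (+2.100e-01/-1.684e-01) = 133.149839
iter 2: u=0.618217  f(a)=+3.016e-03  f'(a)=-1.636e-01  a ← 133.149839 − (+3.016e-03/-1.636e-01) = 133.168269
iter 3: u=0.618131  f(a)=+6.417e-07  f'(a)=-1.636e-01  a ← 133.168269 − (+6.417e-07/-1.636e-01) = 133.168273
iter 4: u=0.618131  f(a)=+5.684e-14  f'(a)=-1.636e-01  a ← 133.168273 − (+5.684e-14/-1.636e-01) = 133.168273
converged: |Δa| < 1e-12 after 4 iterations
sag = a·(cosh(S/(2a)) − 1) = 133.168273·(cosh(0.618131) − 1) = 26.261340
T_max/T_min = cosh(S/(2a)) = 1.197204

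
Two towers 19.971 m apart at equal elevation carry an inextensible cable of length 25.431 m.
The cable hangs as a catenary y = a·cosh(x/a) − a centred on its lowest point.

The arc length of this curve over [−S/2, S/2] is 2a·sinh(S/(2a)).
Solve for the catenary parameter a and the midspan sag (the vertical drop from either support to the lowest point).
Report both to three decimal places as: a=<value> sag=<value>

seed: a₀ = √(S³/(24(L−S))) = √(19.971³/(24·5.460)) = 7.796466
iter 1: u=1.280773  f(a)=+4.657e-01  f'(a)=-1.644e+00  a ← 7.796466 − (+4.657e-01/-1.644e+00) = 8.079703
iter 2: u=1.235875  f(a)=+2.658e-02  f'(a)=-1.461e+00  a ← 8.079703 − (+2.658e-02/-1.461e+00) = 8.097892
iter 3: u=1.233099  f(a)=+9.820e-05  f'(a)=-1.451e+00  a ← 8.097892 − (+9.820e-05/-1.451e+00) = 8.097960
iter 4: u=1.233088  f(a)=+1.351e-09  f'(a)=-1.451e+00  a ← 8.097960 − (+1.351e-09/-1.451e+00) = 8.097960
iter 5: u=1.233088  f(a)=+3.553e-15  f'(a)=-1.451e+00  a ← 8.097960 − (+3.553e-15/-1.451e+00) = 8.097960
converged: |Δa| < 1e-12 after 5 iterations
sag = a·(cosh(S/(2a)) − 1) = 8.097960·(cosh(1.233088) − 1) = 6.977215
T_max/T_min = cosh(S/(2a)) = 1.861602

a=8.098 sag=6.977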